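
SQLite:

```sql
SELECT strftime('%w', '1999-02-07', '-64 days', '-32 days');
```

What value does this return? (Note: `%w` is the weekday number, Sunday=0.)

First apply '-64 days', '-32 days': 1999-02-07 → 1998-11-03.
1998-11-03 is a Tuesday; with Sunday=0 that is 2.

2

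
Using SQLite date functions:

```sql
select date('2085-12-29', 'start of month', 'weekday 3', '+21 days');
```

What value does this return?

2085-12-26

`start of month` rewinds 2085-12-29 to 2085-12-01.
`weekday 3` advances to the next Wednesday; 2085-12-01 is a Saturday, so it moves forward to 2085-12-05.
Advancing 21 more days within December lands on 2085-12-26.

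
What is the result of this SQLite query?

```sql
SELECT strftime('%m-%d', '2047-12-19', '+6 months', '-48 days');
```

05-02

First apply '+6 months', '-48 days': 2047-12-19 → 2048-05-02.
`%m-%d` extracts the month-day: 05-02.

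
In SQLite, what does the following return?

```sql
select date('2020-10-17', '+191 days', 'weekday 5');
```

2021-04-30

Applying '+191 days' to 2020-10-17: counting 191 days forward gives 2021-04-26.
`weekday 5` advances to the next Friday; 2021-04-26 is a Monday, so it moves forward to 2021-04-30.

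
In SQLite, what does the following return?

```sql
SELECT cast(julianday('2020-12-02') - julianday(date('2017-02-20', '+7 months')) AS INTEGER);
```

1169

Adding +7 months to 2017-02-20 gives 2017-09-20.
10 days remain in September 2017 after the 20th (30 − 20).
Full months from October 2017 through November 2020 contribute their day counts.
Then 2 days into December 2020.
Total: 10 + 31 + 30 + 31 + 31 + 28 + 31 + 30 + 31 + 30 + 31 + 31 + 30 + 31 + 30 + 31 + 31 + 28 + 31 + 30 + 31 + 30 + 31 + 31 + 30 + 31 + 30 + 31 + 31 + 29 + 31 + 30 + 31 + 30 + 31 + 31 + 30 + 31 + 30 + 2 = 1169.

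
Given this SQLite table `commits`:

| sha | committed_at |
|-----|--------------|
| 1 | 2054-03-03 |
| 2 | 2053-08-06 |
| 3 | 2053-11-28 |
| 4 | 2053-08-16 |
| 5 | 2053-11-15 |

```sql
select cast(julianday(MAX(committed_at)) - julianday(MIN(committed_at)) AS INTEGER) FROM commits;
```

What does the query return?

MIN = 2053-08-06, MAX = 2054-03-03.
25 days remain in August 2053 after the 6th (31 − 6).
Full months from September 2053 through February 2054 contribute their day counts.
Then 3 days into March 2054.
Total: 25 + 30 + 31 + 30 + 31 + 31 + 28 + 3 = 209.

209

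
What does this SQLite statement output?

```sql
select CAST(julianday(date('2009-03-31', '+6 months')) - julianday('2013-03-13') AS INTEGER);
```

Adding +6 months to 2009-03-31 targets 2009-09-31. September 2009 has only 30 days, so SQLite normalizes the 1-day overflow forward to 2009-10-01.
30 days remain in October 2009 after the 1st (31 − 1).
Full months from November 2009 through February 2013 contribute their day counts.
Then 13 days into March 2013.
Total: 30 + 30 + 31 + 31 + 28 + 31 + 30 + 31 + 30 + 31 + 31 + 30 + 31 + 30 + 31 + 31 + 28 + 31 + 30 + 31 + 30 + 31 + 31 + 30 + 31 + 30 + 31 + 31 + 29 + 31 + 30 + 31 + 30 + 31 + 31 + 30 + 31 + 30 + 31 + 31 + 28 + 13 = 1259.
The subtraction is earlier − later, so the result is −1259 → -1259.

-1259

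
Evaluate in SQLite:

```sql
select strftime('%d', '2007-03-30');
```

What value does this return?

`%d` extracts the 2-digit day of month: 30.

30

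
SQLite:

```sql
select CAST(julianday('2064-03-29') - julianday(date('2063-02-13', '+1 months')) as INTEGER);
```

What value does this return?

Adding +1 month to 2063-02-13 gives 2063-03-13.
18 days remain in March 2063 after the 13th (31 − 13).
Full months from April 2063 through February 2064 contribute their day counts.
Then 29 days into March 2064.
Total: 18 + 30 + 31 + 30 + 31 + 31 + 30 + 31 + 30 + 31 + 31 + 29 + 29 = 382.

382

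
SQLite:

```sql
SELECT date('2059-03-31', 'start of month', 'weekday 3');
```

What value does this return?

2059-03-05

`start of month` rewinds 2059-03-31 to 2059-03-01.
`weekday 3` advances to the next Wednesday; 2059-03-01 is a Saturday, so it moves forward to 2059-03-05.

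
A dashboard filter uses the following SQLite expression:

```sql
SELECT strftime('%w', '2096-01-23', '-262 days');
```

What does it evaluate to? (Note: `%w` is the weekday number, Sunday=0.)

5

First apply '-262 days': 2096-01-23 → 2095-05-06.
2095-05-06 is a Friday; with Sunday=0 that is 5.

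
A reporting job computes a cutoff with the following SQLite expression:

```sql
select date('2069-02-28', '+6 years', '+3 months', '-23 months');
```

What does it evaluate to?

2073-06-28

Adding +6 years to 2069-02-28 gives 2075-02-28.
Adding +3 months to 2075-02-28 gives 2075-05-28.
Adding -23 months to 2075-05-28 gives 2073-06-28.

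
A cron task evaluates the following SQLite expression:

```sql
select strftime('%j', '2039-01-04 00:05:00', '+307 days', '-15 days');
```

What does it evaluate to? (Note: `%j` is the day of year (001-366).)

296

First apply '+307 days', '-15 days': 2039-01-04 00:05:00 → 2039-10-23 00:05:00.
Day-of-year for 2039-10-23: days since 2039-01-01 inclusive = 296, zero-padded to 296.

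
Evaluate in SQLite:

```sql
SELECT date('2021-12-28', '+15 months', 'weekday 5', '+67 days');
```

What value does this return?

2023-06-06

Adding +15 months to 2021-12-28 gives 2023-03-28.
`weekday 5` advances to the next Friday; 2023-03-28 is a Tuesday, so it moves forward to 2023-03-31.
Applying '+67 days' to 2023-03-31: counting 67 days forward gives 2023-06-06.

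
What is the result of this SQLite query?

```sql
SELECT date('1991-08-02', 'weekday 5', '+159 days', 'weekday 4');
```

`weekday 5` advances to the next Friday; 1991-08-02 is already a Friday, so it stays at 1991-08-02.
Applying '+159 days' to 1991-08-02: counting 159 days forward gives 1992-01-08.
`weekday 4` advances to the next Thursday; 1992-01-08 is a Wednesday, so it moves forward to 1992-01-09.

1992-01-09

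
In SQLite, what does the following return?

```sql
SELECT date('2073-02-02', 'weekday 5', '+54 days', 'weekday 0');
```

`weekday 5` advances to the next Friday; 2073-02-02 is a Thursday, so it moves forward to 2073-02-03.
Applying '+54 days' to 2073-02-03: counting 54 days forward gives 2073-03-29.
`weekday 0` advances to the next Sunday; 2073-03-29 is a Wednesday, so it moves forward to 2073-04-02.

2073-04-02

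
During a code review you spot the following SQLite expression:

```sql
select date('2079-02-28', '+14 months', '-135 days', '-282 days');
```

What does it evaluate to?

Adding +14 months to 2079-02-28 gives 2080-04-28.
Applying '-135 days' to 2080-04-28: counting 135 days back gives 2079-12-15.
Applying '-282 days' to 2079-12-15: counting 282 days back gives 2079-03-08.

2079-03-08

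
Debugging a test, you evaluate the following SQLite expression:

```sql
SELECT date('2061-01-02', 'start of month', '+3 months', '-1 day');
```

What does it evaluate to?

2061-03-31

`start of month` rewinds 2061-01-02 to 2061-01-01.
Adding +3 months to 2061-01-01 gives 2061-04-01.
Going back 1 day from 2061-04-01 reaches 2061-03-31 (last day of March, 31 days).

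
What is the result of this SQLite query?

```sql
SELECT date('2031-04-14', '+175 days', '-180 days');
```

Applying '+175 days' to 2031-04-14: counting 175 days forward gives 2031-10-06.
Applying '-180 days' to 2031-10-06: counting 180 days back gives 2031-04-09.

2031-04-09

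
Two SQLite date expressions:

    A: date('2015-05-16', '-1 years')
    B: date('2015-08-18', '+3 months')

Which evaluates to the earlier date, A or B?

A

A = 2014-05-16.
B = 2015-11-18.
A is earlier.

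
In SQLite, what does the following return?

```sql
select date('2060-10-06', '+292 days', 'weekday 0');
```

Applying '+292 days' to 2060-10-06: counting 292 days forward gives 2061-07-25.
`weekday 0` advances to the next Sunday; 2061-07-25 is a Monday, so it moves forward to 2061-07-31.

2061-07-31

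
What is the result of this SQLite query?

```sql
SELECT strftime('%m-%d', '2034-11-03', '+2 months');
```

01-03

First apply '+2 months': 2034-11-03 → 2035-01-03.
`%m-%d` extracts the month-day: 01-03.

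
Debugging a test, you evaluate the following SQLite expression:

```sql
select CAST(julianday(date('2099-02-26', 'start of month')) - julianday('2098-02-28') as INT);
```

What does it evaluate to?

338

`start of month` rewinds 2099-02-26 to 2099-02-01.
0 days remain in February 2098 after the 28th (28 − 28).
Full months from March 2098 through January 2099 contribute their day counts.
Then 1 day into February 2099.
Total: 0 + 31 + 30 + 31 + 30 + 31 + 31 + 30 + 31 + 30 + 31 + 31 + 1 = 338.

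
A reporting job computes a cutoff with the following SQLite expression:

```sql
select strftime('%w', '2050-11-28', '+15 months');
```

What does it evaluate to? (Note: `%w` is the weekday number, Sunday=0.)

First apply '+15 months': 2050-11-28 → 2052-02-28.
2052-02-28 is a Wednesday; with Sunday=0 that is 3.

3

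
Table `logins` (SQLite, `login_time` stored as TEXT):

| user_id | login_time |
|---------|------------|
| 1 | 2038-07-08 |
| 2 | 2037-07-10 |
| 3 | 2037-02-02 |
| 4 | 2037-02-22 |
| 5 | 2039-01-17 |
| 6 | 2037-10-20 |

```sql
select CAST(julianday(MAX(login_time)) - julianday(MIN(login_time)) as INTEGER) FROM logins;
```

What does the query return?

714

MIN = 2037-02-02, MAX = 2039-01-17.
26 days remain in February 2037 after the 2nd (28 − 2).
Full months from March 2037 through December 2038 contribute their day counts.
Then 17 days into January 2039.
Total: 26 + 31 + 30 + 31 + 30 + 31 + 31 + 30 + 31 + 30 + 31 + 31 + 28 + 31 + 30 + 31 + 30 + 31 + 31 + 30 + 31 + 30 + 31 + 17 = 714.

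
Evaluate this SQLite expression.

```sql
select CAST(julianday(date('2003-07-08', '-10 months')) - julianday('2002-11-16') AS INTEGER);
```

Adding -10 months to 2003-07-08 gives 2002-09-08.
22 days remain in September 2002 after the 8th (30 − 8).
October 2002: 31 days.
Then 16 days into November 2002.
Total: 22 + 31 + 16 = 69.
The subtraction is earlier − later, so the result is −69 → -69.

-69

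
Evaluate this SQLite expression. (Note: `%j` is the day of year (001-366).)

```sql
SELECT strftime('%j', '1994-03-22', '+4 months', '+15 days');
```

218

First apply '+4 months', '+15 days': 1994-03-22 → 1994-08-06.
Day-of-year for 1994-08-06: days since 1994-01-01 inclusive = 218, zero-padded to 218.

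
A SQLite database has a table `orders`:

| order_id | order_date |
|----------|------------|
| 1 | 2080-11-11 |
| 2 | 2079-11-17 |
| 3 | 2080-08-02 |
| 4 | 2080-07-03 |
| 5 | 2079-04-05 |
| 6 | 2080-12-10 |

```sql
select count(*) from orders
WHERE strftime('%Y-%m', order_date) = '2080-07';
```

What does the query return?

1

Rows with year-month 2080-07: 2080-07-03 → 1.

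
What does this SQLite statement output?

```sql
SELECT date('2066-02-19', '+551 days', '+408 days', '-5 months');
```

Applying '+551 days' to 2066-02-19: counting 551 days forward gives 2067-08-24.
Applying '+408 days' to 2067-08-24: counting 408 days forward gives 2068-10-05.
Adding -5 months to 2068-10-05 gives 2068-05-05.

2068-05-05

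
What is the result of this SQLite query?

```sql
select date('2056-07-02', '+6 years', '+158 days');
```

Adding +6 years to 2056-07-02 gives 2062-07-02.
Applying '+158 days' to 2062-07-02: counting 158 days forward gives 2062-12-07.

2062-12-07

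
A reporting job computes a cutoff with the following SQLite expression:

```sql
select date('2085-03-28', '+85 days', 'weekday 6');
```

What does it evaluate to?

2085-06-23

Applying '+85 days' to 2085-03-28: counting 85 days forward gives 2085-06-21.
`weekday 6` advances to the next Saturday; 2085-06-21 is a Thursday, so it moves forward to 2085-06-23.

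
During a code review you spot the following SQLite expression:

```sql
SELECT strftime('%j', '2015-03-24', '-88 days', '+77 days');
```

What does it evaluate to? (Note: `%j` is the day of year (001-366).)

072

First apply '-88 days', '+77 days': 2015-03-24 → 2015-03-13.
Day-of-year for 2015-03-13: days since 2015-01-01 inclusive = 72, zero-padded to 072.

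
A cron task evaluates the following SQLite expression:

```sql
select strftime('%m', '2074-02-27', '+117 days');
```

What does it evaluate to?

06

First apply '+117 days': 2074-02-27 → 2074-06-24.
`%m` extracts the 2-digit month (01-12): 06.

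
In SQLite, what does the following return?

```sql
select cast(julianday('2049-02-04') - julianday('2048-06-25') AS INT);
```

224

5 days remain in June 2048 after the 25th (30 − 25).
Full months from July 2048 through January 2049 contribute their day counts.
Then 4 days into February 2049.
Total: 5 + 31 + 31 + 30 + 31 + 30 + 31 + 31 + 4 = 224.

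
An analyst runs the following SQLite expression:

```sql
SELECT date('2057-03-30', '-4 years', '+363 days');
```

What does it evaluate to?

Adding -4 years to 2057-03-30 gives 2053-03-30.
Applying '+363 days' to 2053-03-30: counting 363 days forward gives 2054-03-28.

2054-03-28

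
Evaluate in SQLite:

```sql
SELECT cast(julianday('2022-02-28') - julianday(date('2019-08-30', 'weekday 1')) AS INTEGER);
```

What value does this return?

`weekday 1` advances to the next Monday; 2019-08-30 is a Friday, so it moves forward to 2019-09-02.
28 days remain in September 2019 after the 2nd (30 − 2).
Full months from October 2019 through January 2022 contribute their day counts.
Then 28 days into February 2022.
Total: 28 + 31 + 30 + 31 + 31 + 29 + 31 + 30 + 31 + 30 + 31 + 31 + 30 + 31 + 30 + 31 + 31 + 28 + 31 + 30 + 31 + 30 + 31 + 31 + 30 + 31 + 30 + 31 + 31 + 28 = 910.

910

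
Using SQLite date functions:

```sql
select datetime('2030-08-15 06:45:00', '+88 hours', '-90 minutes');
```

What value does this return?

2030-08-18 21:15:00

+88 hours from 2030-08-15 06:45:00 is 2030-08-18 22:45:00 (crosses midnight).
90 minutes = 1h 30m; -90 minutes from 2030-08-18 22:45:00 is 2030-08-18 21:15:00.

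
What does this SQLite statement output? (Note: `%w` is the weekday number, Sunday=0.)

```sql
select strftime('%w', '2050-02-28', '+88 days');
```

5

First apply '+88 days': 2050-02-28 → 2050-05-27.
2050-05-27 is a Friday; with Sunday=0 that is 5.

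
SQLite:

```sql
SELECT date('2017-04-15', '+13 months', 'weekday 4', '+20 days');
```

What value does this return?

2018-06-06

Adding +13 months to 2017-04-15 gives 2018-05-15.
`weekday 4` advances to the next Thursday; 2018-05-15 is a Tuesday, so it moves forward to 2018-05-17.
May 2018 has 31 days; 14 remain after the 17th, so 15 days reach 2018-06-01.
Advancing 5 more days within June lands on 2018-06-06.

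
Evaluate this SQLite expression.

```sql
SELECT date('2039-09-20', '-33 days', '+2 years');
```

2041-08-18

Going back 20 days from 2039-09-20 reaches 2039-08-31 (last day of August, 31 days).
Going back 13 days within August lands on 2039-08-18.
Adding +2 years to 2039-08-18 gives 2041-08-18.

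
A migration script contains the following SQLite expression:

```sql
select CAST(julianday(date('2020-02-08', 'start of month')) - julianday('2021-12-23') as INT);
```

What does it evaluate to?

-691

`start of month` rewinds 2020-02-08 to 2020-02-01.
28 days remain in February 2020 after the 1st (29 − 1).
Full months from March 2020 through November 2021 contribute their day counts.
Then 23 days into December 2021.
Total: 28 + 31 + 30 + 31 + 30 + 31 + 31 + 30 + 31 + 30 + 31 + 31 + 28 + 31 + 30 + 31 + 30 + 31 + 31 + 30 + 31 + 30 + 23 = 691.
The subtraction is earlier − later, so the result is −691 → -691.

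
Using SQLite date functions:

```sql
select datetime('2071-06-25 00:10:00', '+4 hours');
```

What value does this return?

2071-06-25 04:10:00

+4 hours from 2071-06-25 00:10:00 is 2071-06-25 04:10:00.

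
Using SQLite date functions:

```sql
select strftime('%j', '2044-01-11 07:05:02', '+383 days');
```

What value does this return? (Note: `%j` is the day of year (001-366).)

First apply '+383 days': 2044-01-11 07:05:02 → 2045-01-28 07:05:02.
Day-of-year for 2045-01-28: days since 2045-01-01 inclusive = 28, zero-padded to 028.

028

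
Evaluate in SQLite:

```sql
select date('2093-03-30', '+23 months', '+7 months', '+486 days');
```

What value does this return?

2097-01-30

Adding +23 months to 2093-03-30 targets 2095-02-30. February 2095 has only 28 days, so SQLite normalizes the 2-day overflow forward to 2095-03-02.
Adding +7 months to 2095-03-02 gives 2095-10-02.
Applying '+486 days' to 2095-10-02: counting 486 days forward gives 2097-01-30.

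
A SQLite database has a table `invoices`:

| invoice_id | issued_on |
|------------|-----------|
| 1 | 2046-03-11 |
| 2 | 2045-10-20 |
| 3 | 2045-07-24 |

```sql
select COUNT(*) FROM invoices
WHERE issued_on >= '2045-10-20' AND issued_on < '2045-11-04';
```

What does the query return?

Rows in [2045-10-20, 2045-11-04): 2045-10-20 → 1 row.

1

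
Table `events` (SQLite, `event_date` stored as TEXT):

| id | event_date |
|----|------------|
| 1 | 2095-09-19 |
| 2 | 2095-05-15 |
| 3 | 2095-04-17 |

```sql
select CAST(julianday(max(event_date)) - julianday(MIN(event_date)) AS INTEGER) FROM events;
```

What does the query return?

155

MIN = 2095-04-17, MAX = 2095-09-19.
13 days remain in April 2095 after the 17th (30 − 17).
May 2095: 31 days.
June 2095: 30 days.
July 2095: 31 days.
August 2095: 31 days.
Then 19 days into September 2095.
Total: 13 + 31 + 30 + 31 + 31 + 19 = 155.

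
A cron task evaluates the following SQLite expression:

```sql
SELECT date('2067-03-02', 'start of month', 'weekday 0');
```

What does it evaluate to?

2067-03-06

`start of month` rewinds 2067-03-02 to 2067-03-01.
`weekday 0` advances to the next Sunday; 2067-03-01 is a Tuesday, so it moves forward to 2067-03-06.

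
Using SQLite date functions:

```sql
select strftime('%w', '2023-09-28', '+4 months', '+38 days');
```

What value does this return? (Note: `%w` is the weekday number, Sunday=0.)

First apply '+4 months', '+38 days': 2023-09-28 → 2024-03-06.
2024-03-06 is a Wednesday; with Sunday=0 that is 3.

3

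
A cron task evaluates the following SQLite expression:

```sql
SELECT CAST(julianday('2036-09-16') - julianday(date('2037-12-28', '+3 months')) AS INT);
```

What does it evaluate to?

-558

Adding +3 months to 2037-12-28 gives 2038-03-28.
14 days remain in September 2036 after the 16th (30 − 16).
Full months from October 2036 through February 2038 contribute their day counts.
Then 28 days into March 2038.
Total: 14 + 31 + 30 + 31 + 31 + 28 + 31 + 30 + 31 + 30 + 31 + 31 + 30 + 31 + 30 + 31 + 31 + 28 + 28 = 558.
The subtraction is earlier − later, so the result is −558 → -558.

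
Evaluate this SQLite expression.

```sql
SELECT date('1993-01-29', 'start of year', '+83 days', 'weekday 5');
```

`start of year` rewinds 1993-01-29 to 1993-01-01.
Applying '+83 days' to 1993-01-01: counting 83 days forward gives 1993-03-25.
`weekday 5` advances to the next Friday; 1993-03-25 is a Thursday, so it moves forward to 1993-03-26.

1993-03-26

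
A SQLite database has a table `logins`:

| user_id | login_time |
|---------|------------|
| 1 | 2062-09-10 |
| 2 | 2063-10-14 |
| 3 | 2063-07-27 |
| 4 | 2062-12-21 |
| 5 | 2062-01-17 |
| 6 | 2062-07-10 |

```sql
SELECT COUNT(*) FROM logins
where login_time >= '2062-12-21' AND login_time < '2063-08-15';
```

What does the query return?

2

Rows in [2062-12-21, 2063-08-15): 2063-07-27, 2062-12-21 → 2 rows.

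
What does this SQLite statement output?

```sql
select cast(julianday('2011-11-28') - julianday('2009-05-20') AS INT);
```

11 days remain in May 2009 after the 20th (31 − 20).
Full months from June 2009 through October 2011 contribute their day counts.
Then 28 days into November 2011.
Total: 11 + 30 + 31 + 31 + 30 + 31 + 30 + 31 + 31 + 28 + 31 + 30 + 31 + 30 + 31 + 31 + 30 + 31 + 30 + 31 + 31 + 28 + 31 + 30 + 31 + 30 + 31 + 31 + 30 + 31 + 28 = 922.

922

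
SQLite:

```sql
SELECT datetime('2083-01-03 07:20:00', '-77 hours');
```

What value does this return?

2082-12-31 02:20:00

-77 hours from 2083-01-03 07:20:00 is 2082-12-31 02:20:00 (crosses midnight).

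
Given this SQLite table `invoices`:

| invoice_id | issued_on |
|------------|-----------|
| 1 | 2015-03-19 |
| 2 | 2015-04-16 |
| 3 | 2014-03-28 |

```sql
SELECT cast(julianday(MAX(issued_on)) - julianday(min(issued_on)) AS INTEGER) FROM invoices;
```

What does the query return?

384

MIN = 2014-03-28, MAX = 2015-04-16.
3 days remain in March 2014 after the 28th (31 − 28).
Full months from April 2014 through March 2015 contribute their day counts.
Then 16 days into April 2015.
Total: 3 + 30 + 31 + 30 + 31 + 31 + 30 + 31 + 30 + 31 + 31 + 28 + 31 + 16 = 384.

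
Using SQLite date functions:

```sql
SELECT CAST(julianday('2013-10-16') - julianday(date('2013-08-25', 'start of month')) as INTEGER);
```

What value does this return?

`start of month` rewinds 2013-08-25 to 2013-08-01.
30 days remain in August 2013 after the 1st (31 − 1).
September 2013: 30 days.
Then 16 days into October 2013.
Total: 30 + 30 + 16 = 76.

76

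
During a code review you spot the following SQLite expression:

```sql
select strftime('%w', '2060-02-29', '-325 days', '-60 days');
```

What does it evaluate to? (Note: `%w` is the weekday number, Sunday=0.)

First apply '-325 days', '-60 days': 2060-02-29 → 2059-02-09.
2059-02-09 is a Sunday; with Sunday=0 that is 0.

0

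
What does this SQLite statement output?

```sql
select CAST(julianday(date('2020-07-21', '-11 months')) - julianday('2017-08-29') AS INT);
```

Adding -11 months to 2020-07-21 gives 2019-08-21.
2 days remain in August 2017 after the 29th (31 − 29).
Full months from September 2017 through July 2019 contribute their day counts.
Then 21 days into August 2019.
Total: 2 + 30 + 31 + 30 + 31 + 31 + 28 + 31 + 30 + 31 + 30 + 31 + 31 + 30 + 31 + 30 + 31 + 31 + 28 + 31 + 30 + 31 + 30 + 31 + 21 = 722.

722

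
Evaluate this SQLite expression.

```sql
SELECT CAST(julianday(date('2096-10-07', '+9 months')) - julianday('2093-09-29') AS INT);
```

1377

Adding +9 months to 2096-10-07 gives 2097-07-07.
1 day remains in September 2093 after the 29th (30 − 29).
Full months from October 2093 through June 2097 contribute their day counts.
Then 7 days into July 2097.
Total: 1 + 31 + 30 + 31 + 31 + 28 + 31 + 30 + 31 + 30 + 31 + 31 + 30 + 31 + 30 + 31 + 31 + 28 + 31 + 30 + 31 + 30 + 31 + 31 + 30 + 31 + 30 + 31 + 31 + 29 + 31 + 30 + 31 + 30 + 31 + 31 + 30 + 31 + 30 + 31 + 31 + 28 + 31 + 30 + 31 + 30 + 7 = 1377.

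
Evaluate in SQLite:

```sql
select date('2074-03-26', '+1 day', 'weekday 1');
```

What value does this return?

2074-04-02

Advancing 1 more day within March lands on 2074-03-27.
`weekday 1` advances to the next Monday; 2074-03-27 is a Tuesday, so it moves forward to 2074-04-02.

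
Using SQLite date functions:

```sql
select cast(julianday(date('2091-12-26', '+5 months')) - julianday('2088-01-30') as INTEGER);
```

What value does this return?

Adding +5 months to 2091-12-26 gives 2092-05-26.
1 day remains in January 2088 after the 30th (31 − 30).
Full months from February 2088 through April 2092 contribute their day counts.
Then 26 days into May 2092.
Total: 1 + 29 + 31 + 30 + 31 + 30 + 31 + 31 + 30 + 31 + 30 + 31 + 31 + 28 + 31 + 30 + 31 + 30 + 31 + 31 + 30 + 31 + 30 + 31 + 31 + 28 + 31 + 30 + 31 + 30 + 31 + 31 + 30 + 31 + 30 + 31 + 31 + 28 + 31 + 30 + 31 + 30 + 31 + 31 + 30 + 31 + 30 + 31 + 31 + 29 + 31 + 30 + 26 = 1578.

1578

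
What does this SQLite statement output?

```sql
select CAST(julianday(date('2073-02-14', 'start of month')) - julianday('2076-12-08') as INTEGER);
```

-1406

`start of month` rewinds 2073-02-14 to 2073-02-01.
27 days remain in February 2073 after the 1st (28 − 1).
Full months from March 2073 through November 2076 contribute their day counts.
Then 8 days into December 2076.
Total: 27 + 31 + 30 + 31 + 30 + 31 + 31 + 30 + 31 + 30 + 31 + 31 + 28 + 31 + 30 + 31 + 30 + 31 + 31 + 30 + 31 + 30 + 31 + 31 + 28 + 31 + 30 + 31 + 30 + 31 + 31 + 30 + 31 + 30 + 31 + 31 + 29 + 31 + 30 + 31 + 30 + 31 + 31 + 30 + 31 + 30 + 8 = 1406.
The subtraction is earlier − later, so the result is −1406 → -1406.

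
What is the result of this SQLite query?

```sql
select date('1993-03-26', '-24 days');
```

Going back 24 days within March lands on 1993-03-02.

1993-03-02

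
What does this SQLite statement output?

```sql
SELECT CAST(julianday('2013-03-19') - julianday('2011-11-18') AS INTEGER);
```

487

12 days remain in November 2011 after the 18th (30 − 18).
Full months from December 2011 through February 2013 contribute their day counts.
Then 19 days into March 2013.
Total: 12 + 31 + 31 + 29 + 31 + 30 + 31 + 30 + 31 + 31 + 30 + 31 + 30 + 31 + 31 + 28 + 19 = 487.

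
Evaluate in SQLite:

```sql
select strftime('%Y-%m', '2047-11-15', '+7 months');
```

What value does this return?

First apply '+7 months': 2047-11-15 → 2048-06-15.
`%Y-%m` extracts the year-month: 2048-06.

2048-06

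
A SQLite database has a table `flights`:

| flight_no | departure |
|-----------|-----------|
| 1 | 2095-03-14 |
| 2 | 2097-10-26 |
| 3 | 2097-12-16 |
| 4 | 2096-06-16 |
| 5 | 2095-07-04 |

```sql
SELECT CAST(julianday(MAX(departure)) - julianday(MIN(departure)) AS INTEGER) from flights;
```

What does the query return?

MIN = 2095-03-14, MAX = 2097-12-16.
17 days remain in March 2095 after the 14th (31 − 14).
Full months from April 2095 through November 2097 contribute their day counts.
Then 16 days into December 2097.
Total: 17 + 30 + 31 + 30 + 31 + 31 + 30 + 31 + 30 + 31 + 31 + 29 + 31 + 30 + 31 + 30 + 31 + 31 + 30 + 31 + 30 + 31 + 31 + 28 + 31 + 30 + 31 + 30 + 31 + 31 + 30 + 31 + 30 + 16 = 1008.

1008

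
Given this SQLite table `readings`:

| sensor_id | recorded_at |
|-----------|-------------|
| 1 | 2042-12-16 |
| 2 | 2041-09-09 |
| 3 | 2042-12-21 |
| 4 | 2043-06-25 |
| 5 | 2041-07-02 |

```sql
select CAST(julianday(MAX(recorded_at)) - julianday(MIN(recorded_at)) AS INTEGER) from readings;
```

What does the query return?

MIN = 2041-07-02, MAX = 2043-06-25.
29 days remain in July 2041 after the 2nd (31 − 2).
Full months from August 2041 through May 2043 contribute their day counts.
Then 25 days into June 2043.
Total: 29 + 31 + 30 + 31 + 30 + 31 + 31 + 28 + 31 + 30 + 31 + 30 + 31 + 31 + 30 + 31 + 30 + 31 + 31 + 28 + 31 + 30 + 31 + 25 = 723.

723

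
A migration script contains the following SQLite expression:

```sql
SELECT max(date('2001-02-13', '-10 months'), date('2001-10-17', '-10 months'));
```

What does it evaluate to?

2000-12-17

date('2001-02-13', '-10 months') → 2000-04-13.
date('2001-10-17', '-10 months') → 2000-12-17.
Later of the two is 2000-12-17.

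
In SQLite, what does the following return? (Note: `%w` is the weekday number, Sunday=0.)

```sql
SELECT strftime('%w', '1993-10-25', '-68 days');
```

3

First apply '-68 days': 1993-10-25 → 1993-08-18.
1993-08-18 is a Wednesday; with Sunday=0 that is 3.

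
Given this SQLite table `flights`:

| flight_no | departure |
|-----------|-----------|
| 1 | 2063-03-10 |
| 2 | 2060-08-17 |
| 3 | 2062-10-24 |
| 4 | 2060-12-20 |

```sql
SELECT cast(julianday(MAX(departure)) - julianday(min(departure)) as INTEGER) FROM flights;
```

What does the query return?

935

MIN = 2060-08-17, MAX = 2063-03-10.
14 days remain in August 2060 after the 17th (31 − 17).
Full months from September 2060 through February 2063 contribute their day counts.
Then 10 days into March 2063.
Total: 14 + 30 + 31 + 30 + 31 + 31 + 28 + 31 + 30 + 31 + 30 + 31 + 31 + 30 + 31 + 30 + 31 + 31 + 28 + 31 + 30 + 31 + 30 + 31 + 31 + 30 + 31 + 30 + 31 + 31 + 28 + 10 = 935.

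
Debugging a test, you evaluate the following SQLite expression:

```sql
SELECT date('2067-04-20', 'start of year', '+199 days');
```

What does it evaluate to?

`start of year` rewinds 2067-04-20 to 2067-01-01.
Applying '+199 days' to 2067-01-01: counting 199 days forward gives 2067-07-19.

2067-07-19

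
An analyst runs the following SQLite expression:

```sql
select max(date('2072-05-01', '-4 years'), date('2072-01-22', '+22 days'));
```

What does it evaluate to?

date('2072-05-01', '-4 years') → 2068-05-01.
date('2072-01-22', '+22 days') → 2072-02-13.
Later of the two is 2072-02-13.

2072-02-13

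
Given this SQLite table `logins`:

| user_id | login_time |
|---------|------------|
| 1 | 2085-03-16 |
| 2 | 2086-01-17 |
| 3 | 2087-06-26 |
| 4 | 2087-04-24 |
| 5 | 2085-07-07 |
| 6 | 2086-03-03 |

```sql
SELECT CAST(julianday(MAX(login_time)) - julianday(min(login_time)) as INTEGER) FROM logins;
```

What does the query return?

832

MIN = 2085-03-16, MAX = 2087-06-26.
15 days remain in March 2085 after the 16th (31 − 16).
Full months from April 2085 through May 2087 contribute their day counts.
Then 26 days into June 2087.
Total: 15 + 30 + 31 + 30 + 31 + 31 + 30 + 31 + 30 + 31 + 31 + 28 + 31 + 30 + 31 + 30 + 31 + 31 + 30 + 31 + 30 + 31 + 31 + 28 + 31 + 30 + 31 + 26 = 832.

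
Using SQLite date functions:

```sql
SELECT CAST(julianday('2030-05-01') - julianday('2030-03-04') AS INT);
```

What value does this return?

58

27 days remain in March 2030 after the 4th (31 − 4).
April 2030: 30 days.
Then 1 day into May 2030.
Total: 27 + 30 + 1 = 58.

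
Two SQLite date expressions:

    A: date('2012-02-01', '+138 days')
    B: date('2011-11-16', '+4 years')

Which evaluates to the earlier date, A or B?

A

A = 2012-06-18.
B = 2015-11-16.
A is earlier.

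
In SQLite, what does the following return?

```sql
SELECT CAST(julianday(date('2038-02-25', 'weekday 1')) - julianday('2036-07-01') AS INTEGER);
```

608

`weekday 1` advances to the next Monday; 2038-02-25 is a Thursday, so it moves forward to 2038-03-01.
30 days remain in July 2036 after the 1st (31 − 1).
Full months from August 2036 through February 2038 contribute their day counts.
Then 1 day into March 2038.
Total: 30 + 31 + 30 + 31 + 30 + 31 + 31 + 28 + 31 + 30 + 31 + 30 + 31 + 31 + 30 + 31 + 30 + 31 + 31 + 28 + 1 = 608.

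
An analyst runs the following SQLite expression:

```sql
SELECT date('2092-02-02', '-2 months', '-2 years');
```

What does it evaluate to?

2089-12-02

Adding -2 months to 2092-02-02 gives 2091-12-02.
Adding -2 years to 2091-12-02 gives 2089-12-02.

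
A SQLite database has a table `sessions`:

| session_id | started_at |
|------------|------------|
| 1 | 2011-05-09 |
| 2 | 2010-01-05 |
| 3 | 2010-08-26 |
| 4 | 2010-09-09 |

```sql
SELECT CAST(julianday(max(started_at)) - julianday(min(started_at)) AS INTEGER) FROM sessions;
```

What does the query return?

MIN = 2010-01-05, MAX = 2011-05-09.
26 days remain in January 2010 after the 5th (31 − 5).
Full months from February 2010 through April 2011 contribute their day counts.
Then 9 days into May 2011.
Total: 26 + 28 + 31 + 30 + 31 + 30 + 31 + 31 + 30 + 31 + 30 + 31 + 31 + 28 + 31 + 30 + 9 = 489.

489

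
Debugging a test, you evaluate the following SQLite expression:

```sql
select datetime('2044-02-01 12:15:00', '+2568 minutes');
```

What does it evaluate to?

2044-02-03 07:03:00

2568 minutes = 42h 48m; +2568 minutes from 2044-02-01 12:15:00 is 2044-02-03 07:03:00 (crosses midnight).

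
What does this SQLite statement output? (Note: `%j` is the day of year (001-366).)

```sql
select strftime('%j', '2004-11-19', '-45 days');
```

First apply '-45 days': 2004-11-19 → 2004-10-05.
Day-of-year for 2004-10-05: days since 2004-01-01 inclusive = 279, zero-padded to 279.

279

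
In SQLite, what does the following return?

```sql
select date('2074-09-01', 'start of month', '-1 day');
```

2074-08-31

`start of month` rewinds 2074-09-01 to 2074-09-01.
Going back 1 day from 2074-09-01 reaches 2074-08-31 (last day of August, 31 days).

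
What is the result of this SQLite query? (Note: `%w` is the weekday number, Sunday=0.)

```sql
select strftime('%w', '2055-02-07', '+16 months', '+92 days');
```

4

First apply '+16 months', '+92 days': 2055-02-07 → 2056-09-07.
2056-09-07 is a Thursday; with Sunday=0 that is 4.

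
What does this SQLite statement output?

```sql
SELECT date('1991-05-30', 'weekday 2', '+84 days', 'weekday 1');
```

1991-09-02

`weekday 2` advances to the next Tuesday; 1991-05-30 is a Thursday, so it moves forward to 1991-06-04.
Applying '+84 days' to 1991-06-04: counting 84 days forward gives 1991-08-27.
`weekday 1` advances to the next Monday; 1991-08-27 is a Tuesday, so it moves forward to 1991-09-02.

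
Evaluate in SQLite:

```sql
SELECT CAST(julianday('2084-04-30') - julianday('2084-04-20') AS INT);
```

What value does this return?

Both dates are in April 2084: 30 − 20 = 10.

10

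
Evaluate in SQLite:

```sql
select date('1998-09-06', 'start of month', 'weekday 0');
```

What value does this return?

1998-09-06

`start of month` rewinds 1998-09-06 to 1998-09-01.
`weekday 0` advances to the next Sunday; 1998-09-01 is a Tuesday, so it moves forward to 1998-09-06.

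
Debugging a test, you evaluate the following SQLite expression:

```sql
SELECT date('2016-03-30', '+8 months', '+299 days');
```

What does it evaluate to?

Adding +8 months to 2016-03-30 gives 2016-11-30.
Applying '+299 days' to 2016-11-30: counting 299 days forward gives 2017-09-25.

2017-09-25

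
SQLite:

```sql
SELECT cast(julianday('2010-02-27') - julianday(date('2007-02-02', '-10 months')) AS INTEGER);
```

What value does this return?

1427

Adding -10 months to 2007-02-02 gives 2006-04-02.
28 days remain in April 2006 after the 2nd (30 − 2).
Full months from May 2006 through January 2010 contribute their day counts.
Then 27 days into February 2010.
Total: 28 + 31 + 30 + 31 + 31 + 30 + 31 + 30 + 31 + 31 + 28 + 31 + 30 + 31 + 30 + 31 + 31 + 30 + 31 + 30 + 31 + 31 + 29 + 31 + 30 + 31 + 30 + 31 + 31 + 30 + 31 + 30 + 31 + 31 + 28 + 31 + 30 + 31 + 30 + 31 + 31 + 30 + 31 + 30 + 31 + 31 + 27 = 1427.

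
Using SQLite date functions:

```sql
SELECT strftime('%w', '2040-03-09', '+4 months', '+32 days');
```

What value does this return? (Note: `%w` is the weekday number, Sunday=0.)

5

First apply '+4 months', '+32 days': 2040-03-09 → 2040-08-10.
2040-08-10 is a Friday; with Sunday=0 that is 5.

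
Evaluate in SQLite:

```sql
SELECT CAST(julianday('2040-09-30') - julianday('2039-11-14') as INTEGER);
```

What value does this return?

16 days remain in November 2039 after the 14th (30 − 14).
Full months from December 2039 through August 2040 contribute their day counts.
Then 30 days into September 2040.
Total: 16 + 31 + 31 + 29 + 31 + 30 + 31 + 30 + 31 + 31 + 30 = 321.

321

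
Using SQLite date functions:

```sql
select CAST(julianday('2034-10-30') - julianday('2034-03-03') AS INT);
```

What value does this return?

241

28 days remain in March 2034 after the 3rd (31 − 3).
Full months from April 2034 through September 2034 contribute their day counts.
Then 30 days into October 2034.
Total: 28 + 30 + 31 + 30 + 31 + 31 + 30 + 30 = 241.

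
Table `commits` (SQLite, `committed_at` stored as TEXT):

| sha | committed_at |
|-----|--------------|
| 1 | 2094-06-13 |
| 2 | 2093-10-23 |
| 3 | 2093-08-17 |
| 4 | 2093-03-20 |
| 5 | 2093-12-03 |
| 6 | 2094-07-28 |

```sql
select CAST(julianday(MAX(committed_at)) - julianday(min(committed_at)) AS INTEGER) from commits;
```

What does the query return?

MIN = 2093-03-20, MAX = 2094-07-28.
11 days remain in March 2093 after the 20th (31 − 20).
Full months from April 2093 through June 2094 contribute their day counts.
Then 28 days into July 2094.
Total: 11 + 30 + 31 + 30 + 31 + 31 + 30 + 31 + 30 + 31 + 31 + 28 + 31 + 30 + 31 + 30 + 28 = 495.

495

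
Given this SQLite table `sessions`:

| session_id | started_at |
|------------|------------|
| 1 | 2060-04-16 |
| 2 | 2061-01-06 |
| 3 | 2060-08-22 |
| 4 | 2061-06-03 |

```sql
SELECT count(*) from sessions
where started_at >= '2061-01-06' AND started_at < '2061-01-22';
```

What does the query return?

1

Rows in [2061-01-06, 2061-01-22): 2061-01-06 → 1 row.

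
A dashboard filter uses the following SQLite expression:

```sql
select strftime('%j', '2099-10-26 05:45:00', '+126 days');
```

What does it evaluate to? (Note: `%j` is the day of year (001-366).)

First apply '+126 days': 2099-10-26 05:45:00 → 2100-03-01 05:45:00.
Day-of-year for 2100-03-01: days since 2100-01-01 inclusive = 60, zero-padded to 060.

060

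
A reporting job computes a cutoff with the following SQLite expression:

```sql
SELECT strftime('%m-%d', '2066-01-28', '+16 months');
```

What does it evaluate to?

First apply '+16 months': 2066-01-28 → 2067-05-28.
`%m-%d` extracts the month-day: 05-28.

05-28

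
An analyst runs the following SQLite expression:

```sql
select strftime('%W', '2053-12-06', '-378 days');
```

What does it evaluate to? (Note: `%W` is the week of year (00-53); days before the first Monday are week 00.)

First apply '-378 days': 2053-12-06 → 2052-11-23.
2052-11-23 is a Saturday. SQLite's %W counts Mondays since the year started; the result is 47.

47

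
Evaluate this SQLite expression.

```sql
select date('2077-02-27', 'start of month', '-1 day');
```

`start of month` rewinds 2077-02-27 to 2077-02-01.
Going back 1 day from 2077-02-01 reaches 2077-01-31 (last day of January, 31 days).

2077-01-31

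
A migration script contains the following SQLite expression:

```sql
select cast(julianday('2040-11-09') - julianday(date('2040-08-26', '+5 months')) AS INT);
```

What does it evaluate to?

-78

Adding +5 months to 2040-08-26 gives 2041-01-26.
21 days remain in November 2040 after the 9th (30 − 9).
December 2040: 31 days.
Then 26 days into January 2041.
Total: 21 + 31 + 26 = 78.
The subtraction is earlier − later, so the result is −78 → -78.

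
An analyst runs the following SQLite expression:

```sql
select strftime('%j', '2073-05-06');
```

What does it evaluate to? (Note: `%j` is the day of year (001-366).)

126

Day-of-year for 2073-05-06: days since 2073-01-01 inclusive = 126, zero-padded to 126.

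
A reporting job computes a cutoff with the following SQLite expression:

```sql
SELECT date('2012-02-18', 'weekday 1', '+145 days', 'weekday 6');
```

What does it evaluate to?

`weekday 1` advances to the next Monday; 2012-02-18 is a Saturday, so it moves forward to 2012-02-20.
Applying '+145 days' to 2012-02-20: counting 145 days forward gives 2012-07-14.
`weekday 6` advances to the next Saturday; 2012-07-14 is already a Saturday, so it stays at 2012-07-14.

2012-07-14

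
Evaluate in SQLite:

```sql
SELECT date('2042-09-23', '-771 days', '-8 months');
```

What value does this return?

2039-12-13

Applying '-771 days' to 2042-09-23: counting 771 days back gives 2040-08-13.
Adding -8 months to 2040-08-13 gives 2039-12-13.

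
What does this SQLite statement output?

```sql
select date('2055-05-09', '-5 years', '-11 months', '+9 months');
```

Adding -5 years to 2055-05-09 gives 2050-05-09.
Adding -11 months to 2050-05-09 gives 2049-06-09.
Adding +9 months to 2049-06-09 gives 2050-03-09.

2050-03-09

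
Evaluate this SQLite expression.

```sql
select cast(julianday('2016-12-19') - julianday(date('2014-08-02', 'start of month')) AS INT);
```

871

`start of month` rewinds 2014-08-02 to 2014-08-01.
30 days remain in August 2014 after the 1st (31 − 1).
Full months from September 2014 through November 2016 contribute their day counts.
Then 19 days into December 2016.
Total: 30 + 30 + 31 + 30 + 31 + 31 + 28 + 31 + 30 + 31 + 30 + 31 + 31 + 30 + 31 + 30 + 31 + 31 + 29 + 31 + 30 + 31 + 30 + 31 + 31 + 30 + 31 + 30 + 19 = 871.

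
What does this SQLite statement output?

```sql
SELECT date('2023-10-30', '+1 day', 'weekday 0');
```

Advancing 1 more day within October lands on 2023-10-31.
`weekday 0` advances to the next Sunday; 2023-10-31 is a Tuesday, so it moves forward to 2023-11-05.

2023-11-05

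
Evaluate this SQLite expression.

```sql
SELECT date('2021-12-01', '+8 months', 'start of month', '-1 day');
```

2022-07-31

Adding +8 months to 2021-12-01 gives 2022-08-01.
`start of month` rewinds 2022-08-01 to 2022-08-01.
Going back 1 day from 2022-08-01 reaches 2022-07-31 (last day of July, 31 days).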